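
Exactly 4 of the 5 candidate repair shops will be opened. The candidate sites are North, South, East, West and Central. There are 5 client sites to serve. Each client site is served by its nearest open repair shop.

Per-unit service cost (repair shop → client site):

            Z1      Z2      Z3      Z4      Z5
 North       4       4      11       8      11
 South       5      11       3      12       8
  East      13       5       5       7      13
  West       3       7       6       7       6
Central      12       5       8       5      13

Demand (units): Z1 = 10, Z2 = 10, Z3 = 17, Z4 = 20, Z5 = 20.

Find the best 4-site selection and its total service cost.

With exactly 4 open, each client site uses its cheapest among the chosen.
{North, South, West, Central}: Z1→West 3·10=30, Z2→North 4·10=40, Z3→South 3·17=51, Z4→Central 5·20=100, Z5→West 6·20=120. Service cost 341.
{South, East, West, Central}: service cost 351
{North, East, West, Central}: service cost 375
Among all 5 size-4 choices, {North, South, West, Central} is lowest.

Choose North, South, West and Central; total service cost 341.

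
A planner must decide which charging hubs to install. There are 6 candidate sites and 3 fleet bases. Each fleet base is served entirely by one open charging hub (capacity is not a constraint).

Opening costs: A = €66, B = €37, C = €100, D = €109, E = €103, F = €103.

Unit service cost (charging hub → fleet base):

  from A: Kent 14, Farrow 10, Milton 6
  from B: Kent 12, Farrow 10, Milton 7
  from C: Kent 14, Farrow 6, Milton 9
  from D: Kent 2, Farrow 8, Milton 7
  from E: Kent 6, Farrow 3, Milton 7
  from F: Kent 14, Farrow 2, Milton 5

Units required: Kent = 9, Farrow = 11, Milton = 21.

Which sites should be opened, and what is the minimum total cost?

For any fixed open set, each fleet base goes to its cheapest open site; total = fixed + service.
{E}: Kent→E 6·9=54, Farrow→E 3·11=33, Milton→E 7·21=147. Service 234; fixed 103; total 337.
{F}: Kent→F 14·9=126, Farrow→F 2·11=22, Milton→F 5·21=105. Service 253; fixed 103; total 356.
{D, F}: service 145 + fixed 212 = 357
{A, B, C, D, E, F}: Kent→D 2·9=18, Farrow→F 2·11=22, Milton→F 5·21=105. Service 145; fixed 518; total 663.
No other subset beats 337.

Open E only; minimum total cost 337.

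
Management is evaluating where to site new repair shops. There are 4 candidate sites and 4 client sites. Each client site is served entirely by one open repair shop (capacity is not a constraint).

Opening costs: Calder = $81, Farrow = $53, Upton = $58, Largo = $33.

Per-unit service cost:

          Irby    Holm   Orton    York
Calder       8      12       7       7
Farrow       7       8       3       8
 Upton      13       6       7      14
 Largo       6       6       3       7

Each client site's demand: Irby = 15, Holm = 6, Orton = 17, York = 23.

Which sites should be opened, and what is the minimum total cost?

For any fixed open set, each client site goes to its cheapest open site; total = fixed + service.
{Largo}: Irby→Largo 6·15=90, Holm→Largo 6·6=36, Orton→Largo 3·17=51, York→Largo 7·23=161. Service 338; fixed 33; total 371.
{Farrow, Largo}: Irby→Largo 6·15=90, Holm→Largo 6·6=36, Orton→Farrow 3·17=51, York→Largo 7·23=161. Service 338; fixed 86; total 424.
{Upton, Largo}: Irby→Largo 6·15=90, Holm→Upton 6·6=36, Orton→Largo 3·17=51, York→Largo 7·23=161. Service 338; fixed 91; total 429.
{Calder, Farrow, Upton, Largo}: service 338 + fixed 225 = 563
(All 15 nonempty subsets were checked; Largo only is lowest.)

Open Largo only; minimum total cost 371.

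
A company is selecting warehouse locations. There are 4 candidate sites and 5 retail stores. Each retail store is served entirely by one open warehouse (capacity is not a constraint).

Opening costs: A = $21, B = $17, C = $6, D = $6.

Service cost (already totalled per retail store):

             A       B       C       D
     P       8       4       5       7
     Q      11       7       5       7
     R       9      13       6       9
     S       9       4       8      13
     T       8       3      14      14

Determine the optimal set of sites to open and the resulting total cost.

Open C only; minimum total cost 44.

For any fixed open set, each retail store goes to its cheapest open site; total = fixed + service.
{C}: P→C 5, Q→C 5, R→C 6, S→C 8, T→C 14. Service 38; fixed 6; total 44.
{B, C}: service 22 + fixed 23 = 45
{B}: service 31 + fixed 17 = 48
{A, B, C, D}: service 22 + fixed 50 = 72
(All 15 nonempty subsets were checked; C only is lowest.)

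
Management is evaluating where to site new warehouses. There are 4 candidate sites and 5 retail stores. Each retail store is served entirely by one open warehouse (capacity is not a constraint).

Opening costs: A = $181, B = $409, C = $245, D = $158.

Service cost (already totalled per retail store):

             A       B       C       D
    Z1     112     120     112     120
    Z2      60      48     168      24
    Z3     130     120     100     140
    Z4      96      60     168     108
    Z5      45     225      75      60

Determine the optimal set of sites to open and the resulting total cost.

For any fixed open set, each retail store goes to its cheapest open site; total = fixed + service.
{D}: Z1→D 120, Z2→D 24, Z3→D 140, Z4→D 108, Z5→D 60. Service 452; fixed 158; total 610.
{A}: Z1→A 112, Z2→A 60, Z3→A 130, Z4→A 96, Z5→A 45. Service 443; fixed 181; total 624.
{A, D}: Z1→A 112, Z2→D 24, Z3→A 130, Z4→A 96, Z5→A 45. Service 407; fixed 339; total 746.
{A, B, C, D}: service 341 + fixed 993 = 1334
No other subset beats 610.

Open D only; minimum total cost 610.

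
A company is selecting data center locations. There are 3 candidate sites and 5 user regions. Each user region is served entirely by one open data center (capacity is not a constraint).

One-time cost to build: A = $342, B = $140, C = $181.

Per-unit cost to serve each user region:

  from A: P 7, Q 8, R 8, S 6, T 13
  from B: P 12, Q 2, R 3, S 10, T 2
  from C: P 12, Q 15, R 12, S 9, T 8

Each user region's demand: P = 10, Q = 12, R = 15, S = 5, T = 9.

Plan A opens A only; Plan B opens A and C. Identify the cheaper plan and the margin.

Plan A is cheaper by 136.

Plan A: {A}: P→A 7·10=70, Q→A 8·12=96, R→A 8·15=120, S→A 6·5=30, T→A 13·9=117. Service 433; fixed 342; total 775.
Plan B: {A, C}: P→A 7·10=70, Q→A 8·12=96, R→A 8·15=120, S→A 6·5=30, T→C 8·9=72. Service 388; fixed 523; total 911.
Difference: |775 − 911| = 136.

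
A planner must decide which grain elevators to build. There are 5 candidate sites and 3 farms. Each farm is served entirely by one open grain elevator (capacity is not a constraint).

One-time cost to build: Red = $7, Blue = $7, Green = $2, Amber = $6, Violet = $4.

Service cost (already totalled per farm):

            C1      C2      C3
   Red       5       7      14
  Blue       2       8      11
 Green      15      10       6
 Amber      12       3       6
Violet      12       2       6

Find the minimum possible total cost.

For any fixed open set, each farm goes to its cheapest open site; total = fixed + service.
{Blue, Violet}: C1→Blue 2, C2→Violet 2, C3→Violet 6. Service 10; fixed 11; total 21.
{Blue, Green, Violet}: service 10 + fixed 13 = 23
{Red, Violet}: service 13 + fixed 11 = 24
{Red, Blue, Green, Amber, Violet}: service 10 + fixed 26 = 36
No other subset beats 21.

Minimum total cost: 21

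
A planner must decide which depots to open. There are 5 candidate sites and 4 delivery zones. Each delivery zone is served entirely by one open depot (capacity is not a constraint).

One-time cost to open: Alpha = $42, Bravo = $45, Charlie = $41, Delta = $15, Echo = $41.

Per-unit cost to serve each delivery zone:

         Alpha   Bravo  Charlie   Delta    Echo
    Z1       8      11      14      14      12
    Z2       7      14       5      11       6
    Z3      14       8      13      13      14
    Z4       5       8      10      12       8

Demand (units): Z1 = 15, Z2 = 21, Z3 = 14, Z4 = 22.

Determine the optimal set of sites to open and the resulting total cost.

For any fixed open set, each delivery zone goes to its cheapest open site; total = fixed + service.
{Alpha, Bravo, Charlie}: Z1→Alpha 8·15=120, Z2→Charlie 5·21=105, Z3→Bravo 8·14=112, Z4→Alpha 5·22=110. Service 447; fixed 128; total 575.
{Alpha, Bravo}: Z1→Alpha 8·15=120, Z2→Alpha 7·21=147, Z3→Bravo 8·14=112, Z4→Alpha 5·22=110. Service 489; fixed 87; total 576.
{Alpha, Bravo, Charlie, Delta}: Z1→Alpha 8·15=120, Z2→Charlie 5·21=105, Z3→Bravo 8·14=112, Z4→Alpha 5·22=110. Service 447; fixed 143; total 590.
{Alpha, Bravo, Charlie, Delta, Echo}: service 447 + fixed 184 = 631
No other subset beats 575.

Open Alpha, Bravo and Charlie; minimum total cost 575.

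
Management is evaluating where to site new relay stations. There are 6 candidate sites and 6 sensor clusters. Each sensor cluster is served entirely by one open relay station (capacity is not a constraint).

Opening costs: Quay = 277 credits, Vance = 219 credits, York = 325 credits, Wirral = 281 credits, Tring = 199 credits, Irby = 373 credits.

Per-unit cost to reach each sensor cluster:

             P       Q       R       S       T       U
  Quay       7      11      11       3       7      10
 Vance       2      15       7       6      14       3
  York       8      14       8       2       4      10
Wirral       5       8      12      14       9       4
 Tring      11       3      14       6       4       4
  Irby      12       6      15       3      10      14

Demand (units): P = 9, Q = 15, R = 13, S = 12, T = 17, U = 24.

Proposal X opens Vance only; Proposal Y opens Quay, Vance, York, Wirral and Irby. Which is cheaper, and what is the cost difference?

Proposal X is cheaper by 903.

Proposal X: {Vance}: P→Vance 2·9=18, Q→Vance 15·15=225, R→Vance 7·13=91, S→Vance 6·12=72, T→Vance 14·17=238, U→Vance 3·24=72. Service 716; fixed 219; total 935.
Proposal Y: {Quay, Vance, York, Wirral, Irby}: P→Vance 2·9=18, Q→Irby 6·15=90, R→Vance 7·13=91, S→York 2·12=24, T→York 4·17=68, U→Vance 3·24=72. Service 363; fixed 1475; total 1838.
Difference: |935 − 1838| = 903.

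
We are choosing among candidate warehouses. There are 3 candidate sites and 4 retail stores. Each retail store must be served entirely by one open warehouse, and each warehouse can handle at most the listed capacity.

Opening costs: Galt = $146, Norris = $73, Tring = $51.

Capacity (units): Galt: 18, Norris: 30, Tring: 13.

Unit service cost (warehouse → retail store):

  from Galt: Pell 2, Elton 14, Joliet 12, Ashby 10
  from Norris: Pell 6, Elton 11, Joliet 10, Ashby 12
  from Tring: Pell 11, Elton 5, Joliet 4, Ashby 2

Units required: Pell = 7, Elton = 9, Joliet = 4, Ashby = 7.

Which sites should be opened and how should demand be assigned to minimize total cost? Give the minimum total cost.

Open {Norris, Tring}: Pell→Norris 6·7=42, Elton→Norris 11·9=99, Joliet→Tring 4·4=16, Ashby→Tring 2·7=14.
Loads: Norris carries 16/30, Tring carries 11/13. Service 171; fixed 124; total 295.
Next best feasible plan costs 311.

Minimum total cost: 295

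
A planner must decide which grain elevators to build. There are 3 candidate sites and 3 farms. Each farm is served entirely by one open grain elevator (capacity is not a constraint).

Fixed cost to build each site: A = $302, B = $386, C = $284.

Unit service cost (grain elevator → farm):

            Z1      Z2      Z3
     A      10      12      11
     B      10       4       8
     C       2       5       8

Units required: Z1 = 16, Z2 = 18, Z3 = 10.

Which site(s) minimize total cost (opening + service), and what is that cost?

Open C only; minimum total cost 486.

For any fixed open set, each farm goes to its cheapest open site; total = fixed + service.
{C}: Z1→C 2·16=32, Z2→C 5·18=90, Z3→C 8·10=80. Service 202; fixed 284; total 486.
{B}: Z1→B 10·16=160, Z2→B 4·18=72, Z3→B 8·10=80. Service 312; fixed 386; total 698.
{A}: Z1→A 10·16=160, Z2→A 12·18=216, Z3→A 11·10=110. Service 486; fixed 302; total 788.
{A, B, C}: service 184 + fixed 972 = 1156
No other subset beats 486.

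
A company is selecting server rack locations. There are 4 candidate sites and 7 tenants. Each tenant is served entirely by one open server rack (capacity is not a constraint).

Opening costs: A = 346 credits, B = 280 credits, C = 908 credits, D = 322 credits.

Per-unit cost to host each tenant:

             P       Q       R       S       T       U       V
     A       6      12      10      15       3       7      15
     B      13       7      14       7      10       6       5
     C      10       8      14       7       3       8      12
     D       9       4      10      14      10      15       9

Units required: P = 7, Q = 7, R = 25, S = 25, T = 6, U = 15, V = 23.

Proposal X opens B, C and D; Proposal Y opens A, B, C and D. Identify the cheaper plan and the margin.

Proposal X: {B, C, D}: P→D 9·7=63, Q→D 4·7=28, R→D 10·25=250, S→B 7·25=175, T→C 3·6=18, U→B 6·15=90, V→B 5·23=115. Service 739; fixed 1510; total 2249.
Proposal Y: {A, B, C, D}: P→A 6·7=42, Q→D 4·7=28, R→A 10·25=250, S→B 7·25=175, T→A 3·6=18, U→B 6·15=90, V→B 5·23=115. Service 718; fixed 1856; total 2574.
Difference: |2249 − 2574| = 325.

Proposal X is cheaper by 325.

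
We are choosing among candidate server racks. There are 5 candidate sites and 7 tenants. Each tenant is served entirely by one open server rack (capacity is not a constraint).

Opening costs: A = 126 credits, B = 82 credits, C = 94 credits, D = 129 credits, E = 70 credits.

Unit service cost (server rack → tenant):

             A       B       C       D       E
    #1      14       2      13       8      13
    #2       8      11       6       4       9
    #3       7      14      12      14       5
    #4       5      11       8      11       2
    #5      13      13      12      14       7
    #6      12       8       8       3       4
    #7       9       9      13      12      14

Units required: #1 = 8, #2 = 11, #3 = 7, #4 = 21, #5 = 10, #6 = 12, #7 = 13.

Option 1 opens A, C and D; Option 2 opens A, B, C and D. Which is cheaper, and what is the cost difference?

Option 1: {A, C, D}: #1→D 8·8=64, #2→D 4·11=44, #3→A 7·7=49, #4→A 5·21=105, #5→C 12·10=120, #6→D 3·12=36, #7→A 9·13=117. Service 535; fixed 349; total 884.
Option 2: {A, B, C, D}: #1→B 2·8=16, #2→D 4·11=44, #3→A 7·7=49, #4→A 5·21=105, #5→C 12·10=120, #6→D 3·12=36, #7→A 9·13=117. Service 487; fixed 431; total 918.
Difference: |884 − 918| = 34.

Option 1 is cheaper by 34.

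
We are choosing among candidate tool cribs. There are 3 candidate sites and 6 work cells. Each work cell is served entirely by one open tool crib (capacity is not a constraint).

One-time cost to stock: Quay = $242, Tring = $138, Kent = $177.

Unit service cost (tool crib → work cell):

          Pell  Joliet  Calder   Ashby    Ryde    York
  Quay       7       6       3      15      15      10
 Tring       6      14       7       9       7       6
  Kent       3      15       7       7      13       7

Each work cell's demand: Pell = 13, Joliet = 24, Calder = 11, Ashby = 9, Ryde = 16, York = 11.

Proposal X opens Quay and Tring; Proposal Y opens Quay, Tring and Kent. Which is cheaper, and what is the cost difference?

Proposal X is cheaper by 120.

Proposal X: {Quay, Tring}: Pell→Tring 6·13=78, Joliet→Quay 6·24=144, Calder→Quay 3·11=33, Ashby→Tring 9·9=81, Ryde→Tring 7·16=112, York→Tring 6·11=66. Service 514; fixed 380; total 894.
Proposal Y: {Quay, Tring, Kent}: Pell→Kent 3·13=39, Joliet→Quay 6·24=144, Calder→Quay 3·11=33, Ashby→Kent 7·9=63, Ryde→Tring 7·16=112, York→Tring 6·11=66. Service 457; fixed 557; total 1014.
Difference: |894 − 1014| = 120.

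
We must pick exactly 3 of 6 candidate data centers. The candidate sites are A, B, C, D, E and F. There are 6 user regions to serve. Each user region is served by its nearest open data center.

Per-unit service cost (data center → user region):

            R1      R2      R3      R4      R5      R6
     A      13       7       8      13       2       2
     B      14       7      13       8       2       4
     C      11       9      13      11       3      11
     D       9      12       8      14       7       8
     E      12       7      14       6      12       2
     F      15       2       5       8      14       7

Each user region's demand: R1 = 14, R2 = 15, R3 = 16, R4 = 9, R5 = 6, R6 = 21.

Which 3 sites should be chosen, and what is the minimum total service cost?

With exactly 3 open, each user region uses its cheapest among the chosen.
{A, D, F}: R1→D 9·14=126, R2→F 2·15=30, R3→F 5·16=80, R4→F 8·9=72, R5→A 2·6=12, R6→A 2·21=42. Service cost 362.
{D, E, F}: service cost 374
{C, E, F}: service cost 378
Among all 20 size-3 choices, {A, D, F} is lowest.

Choose A, D and F; total service cost 362.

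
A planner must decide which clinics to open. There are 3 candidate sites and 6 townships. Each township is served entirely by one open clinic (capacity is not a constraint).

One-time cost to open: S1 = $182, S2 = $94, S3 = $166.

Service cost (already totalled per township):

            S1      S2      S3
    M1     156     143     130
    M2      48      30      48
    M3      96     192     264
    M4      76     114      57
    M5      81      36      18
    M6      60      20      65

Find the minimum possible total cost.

For any fixed open set, each township goes to its cheapest open site; total = fixed + service.
{S2}: M1→S2 143, M2→S2 30, M3→S2 192, M4→S2 114, M5→S2 36, M6→S2 20. Service 535; fixed 94; total 629.
{S1, S2}: service 401 + fixed 276 = 677
{S1}: M1→S1 156, M2→S1 48, M3→S1 96, M4→S1 76, M5→S1 81, M6→S1 60. Service 517; fixed 182; total 699.
{S1, S2, S3}: M1→S3 130, M2→S2 30, M3→S1 96, M4→S3 57, M5→S3 18, M6→S2 20. Service 351; fixed 442; total 793.
No other subset beats 629.

Minimum total cost: 629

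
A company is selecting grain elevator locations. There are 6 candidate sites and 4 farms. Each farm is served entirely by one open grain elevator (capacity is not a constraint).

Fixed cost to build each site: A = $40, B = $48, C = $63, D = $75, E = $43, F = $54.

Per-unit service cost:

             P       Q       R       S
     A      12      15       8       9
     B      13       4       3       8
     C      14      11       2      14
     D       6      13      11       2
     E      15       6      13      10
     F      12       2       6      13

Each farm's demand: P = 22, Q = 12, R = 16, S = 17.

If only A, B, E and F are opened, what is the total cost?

Each farm is assigned to its cheapest site among the open ones.
{A, B, E, F}: P→A 12·22=264, Q→F 2·12=24, R→B 3·16=48, S→B 8·17=136. Service 472; fixed 185; total 657.

Total cost: 657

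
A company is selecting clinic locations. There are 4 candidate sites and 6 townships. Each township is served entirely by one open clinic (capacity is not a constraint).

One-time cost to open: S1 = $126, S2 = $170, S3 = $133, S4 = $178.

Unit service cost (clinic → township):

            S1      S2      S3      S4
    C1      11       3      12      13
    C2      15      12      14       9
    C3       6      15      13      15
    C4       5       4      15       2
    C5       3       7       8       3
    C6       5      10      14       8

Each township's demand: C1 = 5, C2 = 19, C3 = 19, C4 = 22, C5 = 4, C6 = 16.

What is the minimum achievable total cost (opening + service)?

Minimum total cost: 780

For any fixed open set, each township goes to its cheapest open site; total = fixed + service.
{S1, S4}: C1→S1 11·5=55, C2→S4 9·19=171, C3→S1 6·19=114, C4→S4 2·22=44, C5→S1 3·4=12, C6→S1 5·16=80. Service 476; fixed 304; total 780.
{S1}: service 656 + fixed 126 = 782
{S1, S2}: service 537 + fixed 296 = 833
{S1, S2, S3, S4}: C1→S2 3·5=15, C2→S4 9·19=171, C3→S1 6·19=114, C4→S4 2·22=44, C5→S1 3·4=12, C6→S1 5·16=80. Service 436; fixed 607; total 1043.
No other subset beats 780.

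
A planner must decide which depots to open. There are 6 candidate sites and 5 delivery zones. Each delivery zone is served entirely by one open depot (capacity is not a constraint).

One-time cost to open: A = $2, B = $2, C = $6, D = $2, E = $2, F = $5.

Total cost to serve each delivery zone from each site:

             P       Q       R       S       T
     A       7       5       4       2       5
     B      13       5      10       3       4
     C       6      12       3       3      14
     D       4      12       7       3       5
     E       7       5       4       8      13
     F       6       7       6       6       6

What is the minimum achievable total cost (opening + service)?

Minimum total cost: 24

For any fixed open set, each delivery zone goes to its cheapest open site; total = fixed + service.
{A, D}: P→D 4, Q→A 5, R→A 4, S→A 2, T→A 5. Service 20; fixed 4; total 24.
{A}: service 23 + fixed 2 = 25
{A, B, D}: P→D 4, Q→A 5, R→A 4, S→A 2, T→B 4. Service 19; fixed 6; total 25.
{A, B, C, D, E, F}: P→D 4, Q→A 5, R→C 3, S→A 2, T→B 4. Service 18; fixed 19; total 37.
No other subset beats 24.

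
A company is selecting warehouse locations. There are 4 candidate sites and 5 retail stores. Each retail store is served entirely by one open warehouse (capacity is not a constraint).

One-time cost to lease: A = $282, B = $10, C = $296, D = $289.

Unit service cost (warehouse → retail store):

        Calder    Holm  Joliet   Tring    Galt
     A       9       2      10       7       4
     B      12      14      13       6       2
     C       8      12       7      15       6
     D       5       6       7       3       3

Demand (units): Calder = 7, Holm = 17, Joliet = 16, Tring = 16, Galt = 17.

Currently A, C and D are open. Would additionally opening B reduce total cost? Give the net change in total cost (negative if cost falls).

Current service cost with {A, C, D}: 280.
Adding B: each retail store re-picks its cheapest; new service cost 263, saving 17.
Extra fixed cost: 10. Net change = 10 − 17 = -7.
(Totals: 1147 → 1140.)

Yes — net change −7 (cost falls by 7).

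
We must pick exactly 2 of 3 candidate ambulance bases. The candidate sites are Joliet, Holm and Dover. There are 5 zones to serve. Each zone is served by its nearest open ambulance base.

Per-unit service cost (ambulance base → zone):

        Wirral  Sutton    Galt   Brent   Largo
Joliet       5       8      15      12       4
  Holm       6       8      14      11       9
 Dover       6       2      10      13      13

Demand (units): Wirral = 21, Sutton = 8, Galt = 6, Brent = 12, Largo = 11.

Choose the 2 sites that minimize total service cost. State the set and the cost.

With exactly 2 open, each zone uses its cheapest among the chosen.
{Joliet, Dover}: Wirral→Joliet 5·21=105, Sutton→Dover 2·8=16, Galt→Dover 10·6=60, Brent→Joliet 12·12=144, Largo→Joliet 4·11=44. Service cost 369.
{Joliet, Holm}: service cost 429
{Holm, Dover}: service cost 433
Among all 3 size-2 choices, {Joliet, Dover} is lowest.

Choose Joliet and Dover; total service cost 369.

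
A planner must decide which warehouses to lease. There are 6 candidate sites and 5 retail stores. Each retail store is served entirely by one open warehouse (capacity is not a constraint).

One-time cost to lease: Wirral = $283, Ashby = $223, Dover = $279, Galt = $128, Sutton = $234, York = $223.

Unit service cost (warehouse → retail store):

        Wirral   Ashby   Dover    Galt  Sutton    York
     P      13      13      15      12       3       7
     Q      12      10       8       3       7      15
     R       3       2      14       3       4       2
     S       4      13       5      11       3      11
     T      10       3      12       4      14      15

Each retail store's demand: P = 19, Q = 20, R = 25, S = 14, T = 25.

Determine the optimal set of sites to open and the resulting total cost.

For any fixed open set, each retail store goes to its cheapest open site; total = fixed + service.
{Galt, Sutton}: P→Sutton 3·19=57, Q→Galt 3·20=60, R→Galt 3·25=75, S→Sutton 3·14=42, T→Galt 4·25=100. Service 334; fixed 362; total 696.
{Galt}: service 617 + fixed 128 = 745
{Ashby, Sutton}: service 364 + fixed 457 = 821
{Wirral, Ashby, Dover, Galt, Sutton, York}: service 284 + fixed 1370 = 1654
No other subset beats 696.

Open Galt and Sutton; minimum total cost 696.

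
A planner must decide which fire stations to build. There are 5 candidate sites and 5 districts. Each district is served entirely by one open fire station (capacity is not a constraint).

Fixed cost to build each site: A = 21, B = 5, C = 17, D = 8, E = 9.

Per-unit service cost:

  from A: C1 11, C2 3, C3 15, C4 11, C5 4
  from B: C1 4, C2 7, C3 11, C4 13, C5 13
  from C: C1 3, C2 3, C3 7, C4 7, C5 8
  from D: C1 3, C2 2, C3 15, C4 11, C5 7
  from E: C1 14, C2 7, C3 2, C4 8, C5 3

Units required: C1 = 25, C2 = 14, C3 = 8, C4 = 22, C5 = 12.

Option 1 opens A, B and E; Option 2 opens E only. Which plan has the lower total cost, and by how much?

Option 1 is cheaper by 280.

Option 1: {A, B, E}: C1→B 4·25=100, C2→A 3·14=42, C3→E 2·8=16, C4→E 8·22=176, C5→E 3·12=36. Service 370; fixed 35; total 405.
Option 2: {E}: C1→E 14·25=350, C2→E 7·14=98, C3→E 2·8=16, C4→E 8·22=176, C5→E 3·12=36. Service 676; fixed 9; total 685.
Difference: |405 − 685| = 280.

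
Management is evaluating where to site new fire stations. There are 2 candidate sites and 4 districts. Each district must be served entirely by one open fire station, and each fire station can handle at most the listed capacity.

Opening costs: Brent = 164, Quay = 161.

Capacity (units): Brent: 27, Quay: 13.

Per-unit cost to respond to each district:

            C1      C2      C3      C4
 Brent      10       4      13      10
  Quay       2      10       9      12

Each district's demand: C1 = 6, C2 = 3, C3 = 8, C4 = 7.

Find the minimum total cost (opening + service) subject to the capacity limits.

Minimum total cost: 410

Open {Brent}: C1→Brent 10·6=60, C2→Brent 4·3=12, C3→Brent 13·8=104, C4→Brent 10·7=70.
Loads: Brent carries 24/27. Service 246; fixed 164; total 410.
Next best feasible plan costs 523.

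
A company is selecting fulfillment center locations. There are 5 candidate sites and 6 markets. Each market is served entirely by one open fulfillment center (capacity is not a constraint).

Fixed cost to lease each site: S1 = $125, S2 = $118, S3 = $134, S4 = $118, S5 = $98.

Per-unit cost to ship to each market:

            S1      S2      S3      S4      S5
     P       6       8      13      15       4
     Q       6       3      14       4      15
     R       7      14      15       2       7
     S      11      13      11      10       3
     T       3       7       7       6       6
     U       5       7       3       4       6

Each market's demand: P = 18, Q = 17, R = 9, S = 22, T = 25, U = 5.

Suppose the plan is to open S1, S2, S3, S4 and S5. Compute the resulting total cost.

Each market is assigned to its cheapest site among the open ones.
{S1, S2, S3, S4, S5}: P→S5 4·18=72, Q→S2 3·17=51, R→S4 2·9=18, S→S5 3·22=66, T→S1 3·25=75, U→S3 3·5=15. Service 297; fixed 593; total 890.

Total cost: 890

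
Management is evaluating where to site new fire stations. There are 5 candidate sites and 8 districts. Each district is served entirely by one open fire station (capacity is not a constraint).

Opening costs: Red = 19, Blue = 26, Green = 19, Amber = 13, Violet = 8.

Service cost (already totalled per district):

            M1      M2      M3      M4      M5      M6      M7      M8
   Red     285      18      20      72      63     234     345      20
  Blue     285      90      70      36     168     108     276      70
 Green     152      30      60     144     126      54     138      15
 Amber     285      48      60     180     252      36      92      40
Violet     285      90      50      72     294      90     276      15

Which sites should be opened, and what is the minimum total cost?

For any fixed open set, each district goes to its cheapest open site; total = fixed + service.
{Red, Blue, Green, Amber}: M1→Green 152, M2→Red 18, M3→Red 20, M4→Blue 36, M5→Red 63, M6→Amber 36, M7→Amber 92, M8→Green 15. Service 432; fixed 77; total 509.
{Red, Blue, Green, Amber, Violet}: M1→Green 152, M2→Red 18, M3→Red 20, M4→Blue 36, M5→Red 63, M6→Amber 36, M7→Amber 92, M8→Green 15. Service 432; fixed 85; total 517.
{Red, Green, Amber}: service 468 + fixed 51 = 519
{Violet}: M1→Violet 285, M2→Violet 90, M3→Violet 50, M4→Violet 72, M5→Violet 294, M6→Violet 90, M7→Violet 276, M8→Violet 15. Service 1172; fixed 8; total 1180.
No other subset beats 509.

Open Red, Blue, Green and Amber; minimum total cost 509.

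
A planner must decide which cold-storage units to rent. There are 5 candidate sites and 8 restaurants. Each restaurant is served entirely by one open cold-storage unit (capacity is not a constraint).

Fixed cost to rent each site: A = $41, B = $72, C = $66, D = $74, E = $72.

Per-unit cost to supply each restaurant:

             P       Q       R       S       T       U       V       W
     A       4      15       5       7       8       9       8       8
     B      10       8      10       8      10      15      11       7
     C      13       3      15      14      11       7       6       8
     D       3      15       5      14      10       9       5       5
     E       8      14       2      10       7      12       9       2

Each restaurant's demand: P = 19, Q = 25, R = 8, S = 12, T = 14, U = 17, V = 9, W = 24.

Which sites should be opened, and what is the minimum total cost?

For any fixed open set, each restaurant goes to its cheapest open site; total = fixed + service.
{A, C, E}: P→A 4·19=76, Q→C 3·25=75, R→E 2·8=16, S→A 7·12=84, T→E 7·14=98, U→C 7·17=119, V→C 6·9=54, W→E 2·24=48. Service 570; fixed 179; total 749.
{C, D, E}: service 578 + fixed 212 = 790
{A, C, D, E}: service 542 + fixed 253 = 795
{A, B, C, D, E}: P→D 3·19=57, Q→C 3·25=75, R→E 2·8=16, S→A 7·12=84, T→E 7·14=98, U→C 7·17=119, V→D 5·9=45, W→E 2·24=48. Service 542; fixed 325; total 867.
No other subset beats 749.

Open A, C and E; minimum total cost 749.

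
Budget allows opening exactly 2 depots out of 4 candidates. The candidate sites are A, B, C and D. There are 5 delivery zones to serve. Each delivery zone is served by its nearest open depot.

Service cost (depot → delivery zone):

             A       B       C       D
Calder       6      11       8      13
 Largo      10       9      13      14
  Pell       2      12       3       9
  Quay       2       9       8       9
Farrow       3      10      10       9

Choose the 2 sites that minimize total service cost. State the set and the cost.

With exactly 2 open, each delivery zone uses its cheapest among the chosen.
{A, B}: Calder→A 6, Largo→B 9, Pell→A 2, Quay→A 2, Farrow→A 3. Service cost 22.
{A, C}: service cost 23
{A, D}: service cost 23
Among all 6 size-2 choices, {A, B} is lowest.

Choose A and B; total service cost 22.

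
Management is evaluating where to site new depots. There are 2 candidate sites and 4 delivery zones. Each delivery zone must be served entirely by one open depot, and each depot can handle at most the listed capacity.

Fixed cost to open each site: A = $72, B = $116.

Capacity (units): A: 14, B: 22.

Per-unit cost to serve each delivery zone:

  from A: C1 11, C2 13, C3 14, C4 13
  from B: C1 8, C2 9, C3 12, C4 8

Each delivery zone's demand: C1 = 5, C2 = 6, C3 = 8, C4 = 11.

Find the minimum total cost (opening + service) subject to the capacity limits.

Minimum total cost: 482

Open {A, B}: C1→B 8·5=40, C2→B 9·6=54, C3→A 14·8=112, C4→B 8·11=88.
Loads: A carries 8/14, B carries 22/22. Service 294; fixed 188; total 482.
Next best feasible plan costs 497.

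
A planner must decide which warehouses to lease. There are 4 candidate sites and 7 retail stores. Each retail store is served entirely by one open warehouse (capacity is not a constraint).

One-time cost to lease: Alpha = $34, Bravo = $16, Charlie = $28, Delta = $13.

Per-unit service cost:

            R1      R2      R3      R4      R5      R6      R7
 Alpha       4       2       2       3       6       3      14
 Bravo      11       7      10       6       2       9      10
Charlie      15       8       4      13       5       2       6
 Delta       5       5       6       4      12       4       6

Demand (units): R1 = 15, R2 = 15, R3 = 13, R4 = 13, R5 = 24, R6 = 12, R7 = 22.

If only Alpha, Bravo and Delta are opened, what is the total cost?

Each retail store is assigned to its cheapest site among the open ones.
{Alpha, Bravo, Delta}: R1→Alpha 4·15=60, R2→Alpha 2·15=30, R3→Alpha 2·13=26, R4→Alpha 3·13=39, R5→Bravo 2·24=48, R6→Alpha 3·12=36, R7→Delta 6·22=132. Service 371; fixed 63; total 434.

Total cost: 434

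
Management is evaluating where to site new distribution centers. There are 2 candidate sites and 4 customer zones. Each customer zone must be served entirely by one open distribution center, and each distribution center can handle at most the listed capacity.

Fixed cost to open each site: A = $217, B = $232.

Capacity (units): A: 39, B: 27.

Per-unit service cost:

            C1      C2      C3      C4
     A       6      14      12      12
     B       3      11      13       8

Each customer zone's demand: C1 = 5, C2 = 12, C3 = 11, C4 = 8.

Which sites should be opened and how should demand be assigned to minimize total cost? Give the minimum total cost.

Open {A}: C1→A 6·5=30, C2→A 14·12=168, C3→A 12·11=132, C4→A 12·8=96.
Loads: A carries 36/39. Service 426; fixed 217; total 643.
Next best feasible plan costs 792.

Minimum total cost: 643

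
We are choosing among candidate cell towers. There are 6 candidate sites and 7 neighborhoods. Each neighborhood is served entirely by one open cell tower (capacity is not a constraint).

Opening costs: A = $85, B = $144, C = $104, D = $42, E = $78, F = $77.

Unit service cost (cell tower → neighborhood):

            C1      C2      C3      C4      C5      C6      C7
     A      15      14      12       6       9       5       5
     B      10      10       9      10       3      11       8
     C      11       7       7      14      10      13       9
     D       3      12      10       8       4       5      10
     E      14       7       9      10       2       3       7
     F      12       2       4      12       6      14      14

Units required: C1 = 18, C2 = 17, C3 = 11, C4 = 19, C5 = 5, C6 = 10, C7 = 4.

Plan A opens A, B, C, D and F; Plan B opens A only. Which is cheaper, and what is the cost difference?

Plan A is cheaper by 171.

Plan A: {A, B, C, D, F}: C1→D 3·18=54, C2→F 2·17=34, C3→F 4·11=44, C4→A 6·19=114, C5→B 3·5=15, C6→A 5·10=50, C7→A 5·4=20. Service 331; fixed 452; total 783.
Plan B: {A}: C1→A 15·18=270, C2→A 14·17=238, C3→A 12·11=132, C4→A 6·19=114, C5→A 9·5=45, C6→A 5·10=50, C7→A 5·4=20. Service 869; fixed 85; total 954.
Difference: |783 − 954| = 171.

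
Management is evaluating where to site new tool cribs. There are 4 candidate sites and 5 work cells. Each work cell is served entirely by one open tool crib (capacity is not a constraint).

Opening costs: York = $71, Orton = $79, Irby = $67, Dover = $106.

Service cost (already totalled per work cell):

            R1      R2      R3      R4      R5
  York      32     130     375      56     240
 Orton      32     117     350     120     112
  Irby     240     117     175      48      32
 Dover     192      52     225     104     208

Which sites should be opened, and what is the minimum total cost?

Open York and Irby; minimum total cost 542.

For any fixed open set, each work cell goes to its cheapest open site; total = fixed + service.
{York, Irby}: R1→York 32, R2→Irby 117, R3→Irby 175, R4→Irby 48, R5→Irby 32. Service 404; fixed 138; total 542.
{Orton, Irby}: service 404 + fixed 146 = 550
{York, Irby, Dover}: R1→York 32, R2→Dover 52, R3→Irby 175, R4→Irby 48, R5→Irby 32. Service 339; fixed 244; total 583.
{York, Orton, Irby, Dover}: service 339 + fixed 323 = 662
No other subset beats 542.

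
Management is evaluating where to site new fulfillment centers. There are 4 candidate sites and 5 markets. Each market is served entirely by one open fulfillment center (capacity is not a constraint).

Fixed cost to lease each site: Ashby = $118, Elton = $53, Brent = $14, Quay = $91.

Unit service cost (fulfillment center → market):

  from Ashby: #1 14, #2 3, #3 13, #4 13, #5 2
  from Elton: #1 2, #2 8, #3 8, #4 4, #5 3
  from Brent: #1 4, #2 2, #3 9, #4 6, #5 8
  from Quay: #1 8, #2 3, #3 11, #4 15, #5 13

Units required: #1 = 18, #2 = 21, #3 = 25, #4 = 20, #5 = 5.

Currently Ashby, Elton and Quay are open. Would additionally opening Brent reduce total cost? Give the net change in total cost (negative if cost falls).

Yes — net change −7 (cost falls by 7).

Current service cost with {Ashby, Elton, Quay}: 389.
Adding Brent: each market re-picks its cheapest; new service cost 368, saving 21.
Extra fixed cost: 14. Net change = 14 − 21 = -7.
(Totals: 651 → 644.)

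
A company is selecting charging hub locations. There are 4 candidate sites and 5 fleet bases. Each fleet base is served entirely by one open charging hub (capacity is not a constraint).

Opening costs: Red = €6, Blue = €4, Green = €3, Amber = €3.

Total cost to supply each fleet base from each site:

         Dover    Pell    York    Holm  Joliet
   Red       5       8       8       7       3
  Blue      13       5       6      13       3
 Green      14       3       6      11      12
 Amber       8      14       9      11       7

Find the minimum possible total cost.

Minimum total cost: 33

For any fixed open set, each fleet base goes to its cheapest open site; total = fixed + service.
{Red, Green}: Dover→Red 5, Pell→Green 3, York→Green 6, Holm→Red 7, Joliet→Red 3. Service 24; fixed 9; total 33.
{Red, Blue}: Dover→Red 5, Pell→Blue 5, York→Blue 6, Holm→Red 7, Joliet→Red 3. Service 26; fixed 10; total 36.
{Red, Green, Amber}: Dover→Red 5, Pell→Green 3, York→Green 6, Holm→Red 7, Joliet→Red 3. Service 24; fixed 12; total 36.
{Red, Blue, Green, Amber}: service 24 + fixed 16 = 40
(All 15 nonempty subsets were checked; Red and Green is lowest.)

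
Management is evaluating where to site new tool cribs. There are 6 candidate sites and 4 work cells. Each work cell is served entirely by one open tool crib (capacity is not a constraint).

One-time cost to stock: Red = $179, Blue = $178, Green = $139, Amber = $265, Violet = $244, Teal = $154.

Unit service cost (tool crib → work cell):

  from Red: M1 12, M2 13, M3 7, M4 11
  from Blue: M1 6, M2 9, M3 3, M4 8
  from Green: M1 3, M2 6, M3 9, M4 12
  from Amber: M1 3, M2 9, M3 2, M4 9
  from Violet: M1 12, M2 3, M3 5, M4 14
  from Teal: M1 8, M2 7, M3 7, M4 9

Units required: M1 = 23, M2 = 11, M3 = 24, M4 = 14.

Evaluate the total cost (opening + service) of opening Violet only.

Each work cell is assigned to its cheapest site among the open ones.
{Violet}: M1→Violet 12·23=276, M2→Violet 3·11=33, M3→Violet 5·24=120, M4→Violet 14·14=196. Service 625; fixed 244; total 869.

Total cost: 869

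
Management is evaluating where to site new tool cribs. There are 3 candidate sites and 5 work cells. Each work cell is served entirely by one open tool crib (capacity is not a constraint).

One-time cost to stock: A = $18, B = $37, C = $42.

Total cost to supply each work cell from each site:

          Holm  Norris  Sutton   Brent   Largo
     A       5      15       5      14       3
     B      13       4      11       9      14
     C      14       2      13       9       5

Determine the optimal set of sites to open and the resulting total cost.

For any fixed open set, each work cell goes to its cheapest open site; total = fixed + service.
{A}: Holm→A 5, Norris→A 15, Sutton→A 5, Brent→A 14, Largo→A 3. Service 42; fixed 18; total 60.
{A, B}: Holm→A 5, Norris→B 4, Sutton→A 5, Brent→B 9, Largo→A 3. Service 26; fixed 55; total 81.
{A, C}: service 24 + fixed 60 = 84
{A, B, C}: Holm→A 5, Norris→C 2, Sutton→A 5, Brent→B 9, Largo→A 3. Service 24; fixed 97; total 121.
(All 7 nonempty subsets were checked; A only is lowest.)

Open A only; minimum total cost 60.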